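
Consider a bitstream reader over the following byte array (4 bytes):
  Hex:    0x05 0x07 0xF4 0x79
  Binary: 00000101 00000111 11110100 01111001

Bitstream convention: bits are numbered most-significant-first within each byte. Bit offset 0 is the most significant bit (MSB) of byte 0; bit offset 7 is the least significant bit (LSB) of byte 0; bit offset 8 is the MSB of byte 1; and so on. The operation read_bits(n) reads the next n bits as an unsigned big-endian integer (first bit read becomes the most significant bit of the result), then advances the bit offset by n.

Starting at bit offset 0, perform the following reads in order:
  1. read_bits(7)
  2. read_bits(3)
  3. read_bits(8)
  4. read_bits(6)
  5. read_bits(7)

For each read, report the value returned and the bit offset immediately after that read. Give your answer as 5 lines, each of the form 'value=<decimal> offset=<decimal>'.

Answer: value=2 offset=7
value=4 offset=10
value=31 offset=18
value=52 offset=24
value=60 offset=31

Derivation:
Read 1: bits[0:7] width=7 -> value=2 (bin 0000010); offset now 7 = byte 0 bit 7; 25 bits remain
Read 2: bits[7:10] width=3 -> value=4 (bin 100); offset now 10 = byte 1 bit 2; 22 bits remain
Read 3: bits[10:18] width=8 -> value=31 (bin 00011111); offset now 18 = byte 2 bit 2; 14 bits remain
Read 4: bits[18:24] width=6 -> value=52 (bin 110100); offset now 24 = byte 3 bit 0; 8 bits remain
Read 5: bits[24:31] width=7 -> value=60 (bin 0111100); offset now 31 = byte 3 bit 7; 1 bits remain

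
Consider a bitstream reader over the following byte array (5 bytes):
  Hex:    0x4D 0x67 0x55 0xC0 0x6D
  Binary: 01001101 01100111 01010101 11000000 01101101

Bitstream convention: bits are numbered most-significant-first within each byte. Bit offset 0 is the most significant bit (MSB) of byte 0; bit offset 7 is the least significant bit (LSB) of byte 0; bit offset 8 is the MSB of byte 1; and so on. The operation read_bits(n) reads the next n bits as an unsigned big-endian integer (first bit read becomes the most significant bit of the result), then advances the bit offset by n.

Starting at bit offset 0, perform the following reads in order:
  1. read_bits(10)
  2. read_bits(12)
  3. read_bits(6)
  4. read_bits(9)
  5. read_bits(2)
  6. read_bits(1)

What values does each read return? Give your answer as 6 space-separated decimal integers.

Answer: 309 2517 28 13 2 1

Derivation:
Read 1: bits[0:10] width=10 -> value=309 (bin 0100110101); offset now 10 = byte 1 bit 2; 30 bits remain
Read 2: bits[10:22] width=12 -> value=2517 (bin 100111010101); offset now 22 = byte 2 bit 6; 18 bits remain
Read 3: bits[22:28] width=6 -> value=28 (bin 011100); offset now 28 = byte 3 bit 4; 12 bits remain
Read 4: bits[28:37] width=9 -> value=13 (bin 000001101); offset now 37 = byte 4 bit 5; 3 bits remain
Read 5: bits[37:39] width=2 -> value=2 (bin 10); offset now 39 = byte 4 bit 7; 1 bits remain
Read 6: bits[39:40] width=1 -> value=1 (bin 1); offset now 40 = byte 5 bit 0; 0 bits remain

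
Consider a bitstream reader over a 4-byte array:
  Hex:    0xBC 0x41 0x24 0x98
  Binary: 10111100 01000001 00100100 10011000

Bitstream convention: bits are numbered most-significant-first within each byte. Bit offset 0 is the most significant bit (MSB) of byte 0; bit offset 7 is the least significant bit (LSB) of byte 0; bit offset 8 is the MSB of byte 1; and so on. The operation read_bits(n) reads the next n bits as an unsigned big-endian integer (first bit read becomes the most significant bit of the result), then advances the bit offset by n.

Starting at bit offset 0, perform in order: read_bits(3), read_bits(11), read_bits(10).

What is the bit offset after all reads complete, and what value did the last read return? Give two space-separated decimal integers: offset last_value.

Answer: 24 292

Derivation:
Read 1: bits[0:3] width=3 -> value=5 (bin 101); offset now 3 = byte 0 bit 3; 29 bits remain
Read 2: bits[3:14] width=11 -> value=1808 (bin 11100010000); offset now 14 = byte 1 bit 6; 18 bits remain
Read 3: bits[14:24] width=10 -> value=292 (bin 0100100100); offset now 24 = byte 3 bit 0; 8 bits remain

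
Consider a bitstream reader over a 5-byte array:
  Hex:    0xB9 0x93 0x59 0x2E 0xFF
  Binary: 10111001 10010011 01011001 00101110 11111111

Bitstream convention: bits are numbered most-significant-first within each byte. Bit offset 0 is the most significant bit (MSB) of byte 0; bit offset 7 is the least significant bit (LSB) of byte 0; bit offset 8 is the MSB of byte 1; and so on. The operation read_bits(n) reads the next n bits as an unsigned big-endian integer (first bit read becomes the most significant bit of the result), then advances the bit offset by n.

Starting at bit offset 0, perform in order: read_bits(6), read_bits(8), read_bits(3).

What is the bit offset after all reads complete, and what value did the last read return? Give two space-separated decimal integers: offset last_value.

Read 1: bits[0:6] width=6 -> value=46 (bin 101110); offset now 6 = byte 0 bit 6; 34 bits remain
Read 2: bits[6:14] width=8 -> value=100 (bin 01100100); offset now 14 = byte 1 bit 6; 26 bits remain
Read 3: bits[14:17] width=3 -> value=6 (bin 110); offset now 17 = byte 2 bit 1; 23 bits remain

Answer: 17 6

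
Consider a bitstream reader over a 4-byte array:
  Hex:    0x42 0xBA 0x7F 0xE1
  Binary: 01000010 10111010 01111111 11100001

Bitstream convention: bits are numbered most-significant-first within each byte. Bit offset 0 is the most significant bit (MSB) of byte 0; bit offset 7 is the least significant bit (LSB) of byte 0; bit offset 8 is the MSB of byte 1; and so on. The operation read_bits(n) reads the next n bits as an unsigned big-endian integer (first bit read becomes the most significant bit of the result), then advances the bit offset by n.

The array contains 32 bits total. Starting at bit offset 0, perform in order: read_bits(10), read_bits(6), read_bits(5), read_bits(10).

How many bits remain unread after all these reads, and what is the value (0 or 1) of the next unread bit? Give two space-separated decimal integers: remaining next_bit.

Answer: 1 1

Derivation:
Read 1: bits[0:10] width=10 -> value=266 (bin 0100001010); offset now 10 = byte 1 bit 2; 22 bits remain
Read 2: bits[10:16] width=6 -> value=58 (bin 111010); offset now 16 = byte 2 bit 0; 16 bits remain
Read 3: bits[16:21] width=5 -> value=15 (bin 01111); offset now 21 = byte 2 bit 5; 11 bits remain
Read 4: bits[21:31] width=10 -> value=1008 (bin 1111110000); offset now 31 = byte 3 bit 7; 1 bits remain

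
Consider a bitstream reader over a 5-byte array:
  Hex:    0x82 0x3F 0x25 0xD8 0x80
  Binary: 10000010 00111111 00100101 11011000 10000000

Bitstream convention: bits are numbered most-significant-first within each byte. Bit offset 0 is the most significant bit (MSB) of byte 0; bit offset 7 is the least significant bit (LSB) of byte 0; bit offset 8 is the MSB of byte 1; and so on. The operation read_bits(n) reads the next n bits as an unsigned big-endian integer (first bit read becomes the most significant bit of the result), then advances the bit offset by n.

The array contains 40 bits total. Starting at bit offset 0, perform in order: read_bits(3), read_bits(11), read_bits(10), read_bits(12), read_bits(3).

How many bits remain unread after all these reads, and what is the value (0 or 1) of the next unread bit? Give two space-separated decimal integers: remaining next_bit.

Read 1: bits[0:3] width=3 -> value=4 (bin 100); offset now 3 = byte 0 bit 3; 37 bits remain
Read 2: bits[3:14] width=11 -> value=143 (bin 00010001111); offset now 14 = byte 1 bit 6; 26 bits remain
Read 3: bits[14:24] width=10 -> value=805 (bin 1100100101); offset now 24 = byte 3 bit 0; 16 bits remain
Read 4: bits[24:36] width=12 -> value=3464 (bin 110110001000); offset now 36 = byte 4 bit 4; 4 bits remain
Read 5: bits[36:39] width=3 -> value=0 (bin 000); offset now 39 = byte 4 bit 7; 1 bits remain

Answer: 1 0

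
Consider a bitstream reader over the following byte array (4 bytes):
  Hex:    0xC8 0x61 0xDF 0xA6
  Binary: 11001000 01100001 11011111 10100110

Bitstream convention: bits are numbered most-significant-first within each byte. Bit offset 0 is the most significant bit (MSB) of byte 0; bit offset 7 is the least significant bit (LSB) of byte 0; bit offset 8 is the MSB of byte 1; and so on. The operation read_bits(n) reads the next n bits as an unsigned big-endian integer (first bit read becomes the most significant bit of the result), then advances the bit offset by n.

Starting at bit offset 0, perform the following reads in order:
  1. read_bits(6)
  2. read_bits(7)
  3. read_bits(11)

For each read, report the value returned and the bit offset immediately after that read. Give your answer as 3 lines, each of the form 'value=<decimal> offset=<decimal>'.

Read 1: bits[0:6] width=6 -> value=50 (bin 110010); offset now 6 = byte 0 bit 6; 26 bits remain
Read 2: bits[6:13] width=7 -> value=12 (bin 0001100); offset now 13 = byte 1 bit 5; 19 bits remain
Read 3: bits[13:24] width=11 -> value=479 (bin 00111011111); offset now 24 = byte 3 bit 0; 8 bits remain

Answer: value=50 offset=6
value=12 offset=13
value=479 offset=24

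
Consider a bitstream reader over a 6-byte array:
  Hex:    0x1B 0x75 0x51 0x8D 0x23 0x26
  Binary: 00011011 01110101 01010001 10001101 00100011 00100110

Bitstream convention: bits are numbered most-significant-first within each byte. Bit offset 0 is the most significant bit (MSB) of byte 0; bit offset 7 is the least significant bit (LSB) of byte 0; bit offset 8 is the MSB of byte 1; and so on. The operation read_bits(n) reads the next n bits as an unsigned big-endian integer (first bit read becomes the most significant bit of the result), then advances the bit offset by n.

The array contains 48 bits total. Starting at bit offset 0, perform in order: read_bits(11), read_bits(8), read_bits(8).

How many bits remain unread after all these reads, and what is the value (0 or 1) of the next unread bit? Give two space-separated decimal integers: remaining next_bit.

Answer: 21 0

Derivation:
Read 1: bits[0:11] width=11 -> value=219 (bin 00011011011); offset now 11 = byte 1 bit 3; 37 bits remain
Read 2: bits[11:19] width=8 -> value=170 (bin 10101010); offset now 19 = byte 2 bit 3; 29 bits remain
Read 3: bits[19:27] width=8 -> value=140 (bin 10001100); offset now 27 = byte 3 bit 3; 21 bits remain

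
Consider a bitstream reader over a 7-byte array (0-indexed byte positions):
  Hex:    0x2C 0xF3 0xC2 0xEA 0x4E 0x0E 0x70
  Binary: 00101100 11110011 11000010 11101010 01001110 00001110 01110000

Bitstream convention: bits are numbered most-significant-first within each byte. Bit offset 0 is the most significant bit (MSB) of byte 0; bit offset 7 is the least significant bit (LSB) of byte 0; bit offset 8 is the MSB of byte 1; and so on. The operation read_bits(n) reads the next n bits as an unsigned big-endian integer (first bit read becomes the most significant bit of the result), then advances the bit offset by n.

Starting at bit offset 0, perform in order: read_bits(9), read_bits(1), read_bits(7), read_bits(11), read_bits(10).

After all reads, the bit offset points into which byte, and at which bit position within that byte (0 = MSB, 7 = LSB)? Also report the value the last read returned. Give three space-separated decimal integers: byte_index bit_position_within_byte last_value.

Read 1: bits[0:9] width=9 -> value=89 (bin 001011001); offset now 9 = byte 1 bit 1; 47 bits remain
Read 2: bits[9:10] width=1 -> value=1 (bin 1); offset now 10 = byte 1 bit 2; 46 bits remain
Read 3: bits[10:17] width=7 -> value=103 (bin 1100111); offset now 17 = byte 2 bit 1; 39 bits remain
Read 4: bits[17:28] width=11 -> value=1070 (bin 10000101110); offset now 28 = byte 3 bit 4; 28 bits remain
Read 5: bits[28:38] width=10 -> value=659 (bin 1010010011); offset now 38 = byte 4 bit 6; 18 bits remain

Answer: 4 6 659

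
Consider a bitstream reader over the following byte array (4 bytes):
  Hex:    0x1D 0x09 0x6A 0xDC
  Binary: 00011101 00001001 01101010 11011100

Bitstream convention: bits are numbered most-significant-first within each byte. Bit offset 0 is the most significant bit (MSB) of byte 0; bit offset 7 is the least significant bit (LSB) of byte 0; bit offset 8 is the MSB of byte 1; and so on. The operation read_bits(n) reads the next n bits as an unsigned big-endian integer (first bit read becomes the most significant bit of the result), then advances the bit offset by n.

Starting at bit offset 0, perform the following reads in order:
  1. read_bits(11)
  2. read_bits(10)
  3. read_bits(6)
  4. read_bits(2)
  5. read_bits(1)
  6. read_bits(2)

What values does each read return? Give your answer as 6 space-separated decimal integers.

Read 1: bits[0:11] width=11 -> value=232 (bin 00011101000); offset now 11 = byte 1 bit 3; 21 bits remain
Read 2: bits[11:21] width=10 -> value=301 (bin 0100101101); offset now 21 = byte 2 bit 5; 11 bits remain
Read 3: bits[21:27] width=6 -> value=22 (bin 010110); offset now 27 = byte 3 bit 3; 5 bits remain
Read 4: bits[27:29] width=2 -> value=3 (bin 11); offset now 29 = byte 3 bit 5; 3 bits remain
Read 5: bits[29:30] width=1 -> value=1 (bin 1); offset now 30 = byte 3 bit 6; 2 bits remain
Read 6: bits[30:32] width=2 -> value=0 (bin 00); offset now 32 = byte 4 bit 0; 0 bits remain

Answer: 232 301 22 3 1 0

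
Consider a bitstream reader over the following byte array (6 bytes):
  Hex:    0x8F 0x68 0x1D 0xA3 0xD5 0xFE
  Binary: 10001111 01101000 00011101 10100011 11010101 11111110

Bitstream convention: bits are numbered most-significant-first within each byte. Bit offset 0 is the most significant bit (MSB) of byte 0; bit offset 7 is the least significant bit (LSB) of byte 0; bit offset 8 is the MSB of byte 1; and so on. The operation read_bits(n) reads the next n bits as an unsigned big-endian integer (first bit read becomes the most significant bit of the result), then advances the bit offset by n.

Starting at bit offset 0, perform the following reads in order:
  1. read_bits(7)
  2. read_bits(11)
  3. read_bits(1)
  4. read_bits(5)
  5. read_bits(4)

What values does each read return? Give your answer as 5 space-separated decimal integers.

Answer: 71 1440 0 29 10

Derivation:
Read 1: bits[0:7] width=7 -> value=71 (bin 1000111); offset now 7 = byte 0 bit 7; 41 bits remain
Read 2: bits[7:18] width=11 -> value=1440 (bin 10110100000); offset now 18 = byte 2 bit 2; 30 bits remain
Read 3: bits[18:19] width=1 -> value=0 (bin 0); offset now 19 = byte 2 bit 3; 29 bits remain
Read 4: bits[19:24] width=5 -> value=29 (bin 11101); offset now 24 = byte 3 bit 0; 24 bits remain
Read 5: bits[24:28] width=4 -> value=10 (bin 1010); offset now 28 = byte 3 bit 4; 20 bits remain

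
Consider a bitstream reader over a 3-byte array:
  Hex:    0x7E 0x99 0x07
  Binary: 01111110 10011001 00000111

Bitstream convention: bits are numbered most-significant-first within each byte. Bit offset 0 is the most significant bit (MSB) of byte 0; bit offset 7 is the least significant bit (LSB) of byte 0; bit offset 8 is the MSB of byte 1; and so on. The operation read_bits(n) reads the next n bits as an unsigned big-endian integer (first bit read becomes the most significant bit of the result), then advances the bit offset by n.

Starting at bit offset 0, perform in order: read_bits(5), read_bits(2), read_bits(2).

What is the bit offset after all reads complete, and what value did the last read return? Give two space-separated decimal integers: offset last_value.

Read 1: bits[0:5] width=5 -> value=15 (bin 01111); offset now 5 = byte 0 bit 5; 19 bits remain
Read 2: bits[5:7] width=2 -> value=3 (bin 11); offset now 7 = byte 0 bit 7; 17 bits remain
Read 3: bits[7:9] width=2 -> value=1 (bin 01); offset now 9 = byte 1 bit 1; 15 bits remain

Answer: 9 1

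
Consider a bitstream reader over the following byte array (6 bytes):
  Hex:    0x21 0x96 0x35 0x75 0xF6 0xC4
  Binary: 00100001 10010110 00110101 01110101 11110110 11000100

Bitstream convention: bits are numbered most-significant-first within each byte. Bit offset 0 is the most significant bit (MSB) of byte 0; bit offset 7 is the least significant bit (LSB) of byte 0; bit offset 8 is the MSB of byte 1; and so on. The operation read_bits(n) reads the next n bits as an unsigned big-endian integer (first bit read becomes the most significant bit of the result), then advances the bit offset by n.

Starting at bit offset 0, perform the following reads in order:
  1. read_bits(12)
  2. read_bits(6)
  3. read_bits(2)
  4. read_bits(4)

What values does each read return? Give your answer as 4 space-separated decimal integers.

Answer: 537 24 3 5

Derivation:
Read 1: bits[0:12] width=12 -> value=537 (bin 001000011001); offset now 12 = byte 1 bit 4; 36 bits remain
Read 2: bits[12:18] width=6 -> value=24 (bin 011000); offset now 18 = byte 2 bit 2; 30 bits remain
Read 3: bits[18:20] width=2 -> value=3 (bin 11); offset now 20 = byte 2 bit 4; 28 bits remain
Read 4: bits[20:24] width=4 -> value=5 (bin 0101); offset now 24 = byte 3 bit 0; 24 bits remain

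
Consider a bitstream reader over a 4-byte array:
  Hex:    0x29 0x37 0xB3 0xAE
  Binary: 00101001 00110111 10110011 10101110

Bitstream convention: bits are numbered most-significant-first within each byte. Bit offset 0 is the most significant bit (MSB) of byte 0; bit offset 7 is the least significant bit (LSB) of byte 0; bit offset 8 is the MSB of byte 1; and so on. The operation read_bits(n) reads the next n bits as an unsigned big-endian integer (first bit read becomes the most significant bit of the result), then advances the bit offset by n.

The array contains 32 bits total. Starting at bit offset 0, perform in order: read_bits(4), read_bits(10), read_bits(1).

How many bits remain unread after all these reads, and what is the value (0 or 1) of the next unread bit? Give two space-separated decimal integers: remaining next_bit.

Answer: 17 1

Derivation:
Read 1: bits[0:4] width=4 -> value=2 (bin 0010); offset now 4 = byte 0 bit 4; 28 bits remain
Read 2: bits[4:14] width=10 -> value=589 (bin 1001001101); offset now 14 = byte 1 bit 6; 18 bits remain
Read 3: bits[14:15] width=1 -> value=1 (bin 1); offset now 15 = byte 1 bit 7; 17 bits remain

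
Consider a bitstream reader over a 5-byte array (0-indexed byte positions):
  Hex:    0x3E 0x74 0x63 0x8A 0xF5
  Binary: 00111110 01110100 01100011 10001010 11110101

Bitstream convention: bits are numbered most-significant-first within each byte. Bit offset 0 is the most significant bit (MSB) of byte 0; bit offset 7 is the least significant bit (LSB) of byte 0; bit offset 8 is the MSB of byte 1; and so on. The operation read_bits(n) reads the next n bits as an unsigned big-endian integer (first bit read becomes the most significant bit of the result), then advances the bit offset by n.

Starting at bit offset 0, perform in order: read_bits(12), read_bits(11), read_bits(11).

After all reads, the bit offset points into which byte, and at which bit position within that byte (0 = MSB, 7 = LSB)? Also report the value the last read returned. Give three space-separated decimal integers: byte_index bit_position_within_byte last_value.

Answer: 4 2 1579

Derivation:
Read 1: bits[0:12] width=12 -> value=999 (bin 001111100111); offset now 12 = byte 1 bit 4; 28 bits remain
Read 2: bits[12:23] width=11 -> value=561 (bin 01000110001); offset now 23 = byte 2 bit 7; 17 bits remain
Read 3: bits[23:34] width=11 -> value=1579 (bin 11000101011); offset now 34 = byte 4 bit 2; 6 bits remain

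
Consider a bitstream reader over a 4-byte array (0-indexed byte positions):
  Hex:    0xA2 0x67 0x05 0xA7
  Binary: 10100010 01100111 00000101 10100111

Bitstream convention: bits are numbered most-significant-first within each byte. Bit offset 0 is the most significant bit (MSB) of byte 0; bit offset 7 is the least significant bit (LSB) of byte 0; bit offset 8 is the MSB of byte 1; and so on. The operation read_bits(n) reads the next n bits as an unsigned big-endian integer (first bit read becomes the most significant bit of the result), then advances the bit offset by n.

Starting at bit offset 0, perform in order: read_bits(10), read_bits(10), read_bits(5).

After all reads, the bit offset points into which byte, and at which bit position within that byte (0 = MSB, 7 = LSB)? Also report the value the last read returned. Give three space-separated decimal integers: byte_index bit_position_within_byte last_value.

Read 1: bits[0:10] width=10 -> value=649 (bin 1010001001); offset now 10 = byte 1 bit 2; 22 bits remain
Read 2: bits[10:20] width=10 -> value=624 (bin 1001110000); offset now 20 = byte 2 bit 4; 12 bits remain
Read 3: bits[20:25] width=5 -> value=11 (bin 01011); offset now 25 = byte 3 bit 1; 7 bits remain

Answer: 3 1 11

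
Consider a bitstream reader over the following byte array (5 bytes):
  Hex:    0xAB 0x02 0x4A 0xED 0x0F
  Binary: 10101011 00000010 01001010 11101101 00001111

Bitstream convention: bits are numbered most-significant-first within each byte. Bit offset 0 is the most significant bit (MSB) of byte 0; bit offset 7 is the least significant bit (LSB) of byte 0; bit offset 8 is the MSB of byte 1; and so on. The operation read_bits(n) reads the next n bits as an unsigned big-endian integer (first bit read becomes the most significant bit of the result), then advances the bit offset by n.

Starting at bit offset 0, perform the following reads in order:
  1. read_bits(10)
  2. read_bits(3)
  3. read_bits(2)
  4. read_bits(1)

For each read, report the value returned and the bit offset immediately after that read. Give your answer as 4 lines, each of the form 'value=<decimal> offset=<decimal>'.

Answer: value=684 offset=10
value=0 offset=13
value=1 offset=15
value=0 offset=16

Derivation:
Read 1: bits[0:10] width=10 -> value=684 (bin 1010101100); offset now 10 = byte 1 bit 2; 30 bits remain
Read 2: bits[10:13] width=3 -> value=0 (bin 000); offset now 13 = byte 1 bit 5; 27 bits remain
Read 3: bits[13:15] width=2 -> value=1 (bin 01); offset now 15 = byte 1 bit 7; 25 bits remain
Read 4: bits[15:16] width=1 -> value=0 (bin 0); offset now 16 = byte 2 bit 0; 24 bits remain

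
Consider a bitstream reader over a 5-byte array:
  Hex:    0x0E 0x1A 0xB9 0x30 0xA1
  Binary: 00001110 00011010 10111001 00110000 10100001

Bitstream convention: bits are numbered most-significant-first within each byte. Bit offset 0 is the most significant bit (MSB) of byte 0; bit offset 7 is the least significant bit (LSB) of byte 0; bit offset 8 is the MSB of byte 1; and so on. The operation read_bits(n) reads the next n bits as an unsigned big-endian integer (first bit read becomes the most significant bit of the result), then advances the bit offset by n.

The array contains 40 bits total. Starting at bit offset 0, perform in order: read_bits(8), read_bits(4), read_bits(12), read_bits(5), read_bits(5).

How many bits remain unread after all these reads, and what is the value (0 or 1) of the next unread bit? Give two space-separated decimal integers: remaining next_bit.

Answer: 6 1

Derivation:
Read 1: bits[0:8] width=8 -> value=14 (bin 00001110); offset now 8 = byte 1 bit 0; 32 bits remain
Read 2: bits[8:12] width=4 -> value=1 (bin 0001); offset now 12 = byte 1 bit 4; 28 bits remain
Read 3: bits[12:24] width=12 -> value=2745 (bin 101010111001); offset now 24 = byte 3 bit 0; 16 bits remain
Read 4: bits[24:29] width=5 -> value=6 (bin 00110); offset now 29 = byte 3 bit 5; 11 bits remain
Read 5: bits[29:34] width=5 -> value=2 (bin 00010); offset now 34 = byte 4 bit 2; 6 bits remain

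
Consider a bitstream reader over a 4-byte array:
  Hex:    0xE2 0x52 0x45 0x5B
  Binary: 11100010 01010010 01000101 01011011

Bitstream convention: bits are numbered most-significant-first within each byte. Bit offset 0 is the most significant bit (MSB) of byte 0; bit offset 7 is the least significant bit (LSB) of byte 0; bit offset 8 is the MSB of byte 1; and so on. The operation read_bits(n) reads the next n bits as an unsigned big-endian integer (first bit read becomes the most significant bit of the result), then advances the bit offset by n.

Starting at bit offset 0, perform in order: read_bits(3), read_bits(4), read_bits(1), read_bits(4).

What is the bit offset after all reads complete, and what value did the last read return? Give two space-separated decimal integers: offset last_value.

Answer: 12 5

Derivation:
Read 1: bits[0:3] width=3 -> value=7 (bin 111); offset now 3 = byte 0 bit 3; 29 bits remain
Read 2: bits[3:7] width=4 -> value=1 (bin 0001); offset now 7 = byte 0 bit 7; 25 bits remain
Read 3: bits[7:8] width=1 -> value=0 (bin 0); offset now 8 = byte 1 bit 0; 24 bits remain
Read 4: bits[8:12] width=4 -> value=5 (bin 0101); offset now 12 = byte 1 bit 4; 20 bits remain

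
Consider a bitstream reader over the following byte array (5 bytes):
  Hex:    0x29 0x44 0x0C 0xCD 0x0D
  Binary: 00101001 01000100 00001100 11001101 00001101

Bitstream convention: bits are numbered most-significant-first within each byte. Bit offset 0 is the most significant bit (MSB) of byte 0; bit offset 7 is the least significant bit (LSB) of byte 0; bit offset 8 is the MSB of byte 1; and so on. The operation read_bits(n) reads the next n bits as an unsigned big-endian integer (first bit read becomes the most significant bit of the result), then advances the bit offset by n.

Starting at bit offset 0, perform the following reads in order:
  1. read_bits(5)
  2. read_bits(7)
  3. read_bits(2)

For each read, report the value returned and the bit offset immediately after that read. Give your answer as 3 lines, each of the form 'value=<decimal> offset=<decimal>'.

Read 1: bits[0:5] width=5 -> value=5 (bin 00101); offset now 5 = byte 0 bit 5; 35 bits remain
Read 2: bits[5:12] width=7 -> value=20 (bin 0010100); offset now 12 = byte 1 bit 4; 28 bits remain
Read 3: bits[12:14] width=2 -> value=1 (bin 01); offset now 14 = byte 1 bit 6; 26 bits remain

Answer: value=5 offset=5
value=20 offset=12
value=1 offset=14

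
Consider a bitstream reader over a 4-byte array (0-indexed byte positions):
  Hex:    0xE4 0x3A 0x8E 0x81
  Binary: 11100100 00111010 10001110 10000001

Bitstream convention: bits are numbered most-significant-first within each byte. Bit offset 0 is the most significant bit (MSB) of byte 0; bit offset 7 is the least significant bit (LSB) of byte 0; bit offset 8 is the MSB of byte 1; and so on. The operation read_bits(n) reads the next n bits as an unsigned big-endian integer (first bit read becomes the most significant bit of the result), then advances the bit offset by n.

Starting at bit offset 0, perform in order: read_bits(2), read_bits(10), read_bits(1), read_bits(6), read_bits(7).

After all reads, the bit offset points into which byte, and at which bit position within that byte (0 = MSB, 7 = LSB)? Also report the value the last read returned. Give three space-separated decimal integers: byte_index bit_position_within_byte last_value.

Read 1: bits[0:2] width=2 -> value=3 (bin 11); offset now 2 = byte 0 bit 2; 30 bits remain
Read 2: bits[2:12] width=10 -> value=579 (bin 1001000011); offset now 12 = byte 1 bit 4; 20 bits remain
Read 3: bits[12:13] width=1 -> value=1 (bin 1); offset now 13 = byte 1 bit 5; 19 bits remain
Read 4: bits[13:19] width=6 -> value=20 (bin 010100); offset now 19 = byte 2 bit 3; 13 bits remain
Read 5: bits[19:26] width=7 -> value=58 (bin 0111010); offset now 26 = byte 3 bit 2; 6 bits remain

Answer: 3 2 58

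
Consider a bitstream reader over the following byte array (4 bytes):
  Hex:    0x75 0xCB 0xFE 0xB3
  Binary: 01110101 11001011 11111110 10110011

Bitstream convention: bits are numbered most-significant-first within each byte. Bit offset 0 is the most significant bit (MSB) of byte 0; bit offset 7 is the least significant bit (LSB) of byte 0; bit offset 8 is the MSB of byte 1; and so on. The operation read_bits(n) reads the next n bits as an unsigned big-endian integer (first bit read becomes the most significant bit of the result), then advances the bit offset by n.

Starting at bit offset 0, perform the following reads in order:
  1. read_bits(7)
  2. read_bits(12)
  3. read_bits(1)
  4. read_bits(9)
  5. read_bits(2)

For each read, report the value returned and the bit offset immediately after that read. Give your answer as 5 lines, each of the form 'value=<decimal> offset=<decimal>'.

Read 1: bits[0:7] width=7 -> value=58 (bin 0111010); offset now 7 = byte 0 bit 7; 25 bits remain
Read 2: bits[7:19] width=12 -> value=3679 (bin 111001011111); offset now 19 = byte 2 bit 3; 13 bits remain
Read 3: bits[19:20] width=1 -> value=1 (bin 1); offset now 20 = byte 2 bit 4; 12 bits remain
Read 4: bits[20:29] width=9 -> value=470 (bin 111010110); offset now 29 = byte 3 bit 5; 3 bits remain
Read 5: bits[29:31] width=2 -> value=1 (bin 01); offset now 31 = byte 3 bit 7; 1 bits remain

Answer: value=58 offset=7
value=3679 offset=19
value=1 offset=20
value=470 offset=29
value=1 offset=31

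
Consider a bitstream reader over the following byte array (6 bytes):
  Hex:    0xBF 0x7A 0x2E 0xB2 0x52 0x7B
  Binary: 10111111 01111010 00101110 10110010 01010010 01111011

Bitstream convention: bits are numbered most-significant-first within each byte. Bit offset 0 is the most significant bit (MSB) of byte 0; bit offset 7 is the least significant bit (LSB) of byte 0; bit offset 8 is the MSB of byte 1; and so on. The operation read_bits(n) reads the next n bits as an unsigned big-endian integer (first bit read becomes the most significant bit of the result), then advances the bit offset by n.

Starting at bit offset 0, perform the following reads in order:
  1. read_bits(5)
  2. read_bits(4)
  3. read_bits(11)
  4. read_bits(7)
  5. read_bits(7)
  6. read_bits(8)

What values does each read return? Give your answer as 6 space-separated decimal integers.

Answer: 23 14 1954 117 73 73

Derivation:
Read 1: bits[0:5] width=5 -> value=23 (bin 10111); offset now 5 = byte 0 bit 5; 43 bits remain
Read 2: bits[5:9] width=4 -> value=14 (bin 1110); offset now 9 = byte 1 bit 1; 39 bits remain
Read 3: bits[9:20] width=11 -> value=1954 (bin 11110100010); offset now 20 = byte 2 bit 4; 28 bits remain
Read 4: bits[20:27] width=7 -> value=117 (bin 1110101); offset now 27 = byte 3 bit 3; 21 bits remain
Read 5: bits[27:34] width=7 -> value=73 (bin 1001001); offset now 34 = byte 4 bit 2; 14 bits remain
Read 6: bits[34:42] width=8 -> value=73 (bin 01001001); offset now 42 = byte 5 bit 2; 6 bits remain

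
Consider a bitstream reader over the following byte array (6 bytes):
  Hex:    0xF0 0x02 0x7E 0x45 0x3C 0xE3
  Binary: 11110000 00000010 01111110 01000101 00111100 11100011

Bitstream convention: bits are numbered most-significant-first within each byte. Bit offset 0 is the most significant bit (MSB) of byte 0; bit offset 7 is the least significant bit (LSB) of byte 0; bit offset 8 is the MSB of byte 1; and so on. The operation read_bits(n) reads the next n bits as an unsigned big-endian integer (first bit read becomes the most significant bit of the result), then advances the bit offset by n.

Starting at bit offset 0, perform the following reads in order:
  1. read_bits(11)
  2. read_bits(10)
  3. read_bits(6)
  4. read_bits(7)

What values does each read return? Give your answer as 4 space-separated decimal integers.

Answer: 1920 79 50 20

Derivation:
Read 1: bits[0:11] width=11 -> value=1920 (bin 11110000000); offset now 11 = byte 1 bit 3; 37 bits remain
Read 2: bits[11:21] width=10 -> value=79 (bin 0001001111); offset now 21 = byte 2 bit 5; 27 bits remain
Read 3: bits[21:27] width=6 -> value=50 (bin 110010); offset now 27 = byte 3 bit 3; 21 bits remain
Read 4: bits[27:34] width=7 -> value=20 (bin 0010100); offset now 34 = byte 4 bit 2; 14 bits remain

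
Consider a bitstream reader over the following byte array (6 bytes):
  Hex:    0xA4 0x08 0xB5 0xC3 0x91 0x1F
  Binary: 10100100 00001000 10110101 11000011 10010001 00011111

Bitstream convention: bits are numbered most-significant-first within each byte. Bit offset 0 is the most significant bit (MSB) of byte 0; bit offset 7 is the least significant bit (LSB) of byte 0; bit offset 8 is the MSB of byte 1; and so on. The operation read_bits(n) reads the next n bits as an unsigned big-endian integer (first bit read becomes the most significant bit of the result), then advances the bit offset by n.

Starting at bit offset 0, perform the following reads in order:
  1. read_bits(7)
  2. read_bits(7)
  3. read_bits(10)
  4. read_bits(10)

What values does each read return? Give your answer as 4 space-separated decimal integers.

Read 1: bits[0:7] width=7 -> value=82 (bin 1010010); offset now 7 = byte 0 bit 7; 41 bits remain
Read 2: bits[7:14] width=7 -> value=2 (bin 0000010); offset now 14 = byte 1 bit 6; 34 bits remain
Read 3: bits[14:24] width=10 -> value=181 (bin 0010110101); offset now 24 = byte 3 bit 0; 24 bits remain
Read 4: bits[24:34] width=10 -> value=782 (bin 1100001110); offset now 34 = byte 4 bit 2; 14 bits remain

Answer: 82 2 181 782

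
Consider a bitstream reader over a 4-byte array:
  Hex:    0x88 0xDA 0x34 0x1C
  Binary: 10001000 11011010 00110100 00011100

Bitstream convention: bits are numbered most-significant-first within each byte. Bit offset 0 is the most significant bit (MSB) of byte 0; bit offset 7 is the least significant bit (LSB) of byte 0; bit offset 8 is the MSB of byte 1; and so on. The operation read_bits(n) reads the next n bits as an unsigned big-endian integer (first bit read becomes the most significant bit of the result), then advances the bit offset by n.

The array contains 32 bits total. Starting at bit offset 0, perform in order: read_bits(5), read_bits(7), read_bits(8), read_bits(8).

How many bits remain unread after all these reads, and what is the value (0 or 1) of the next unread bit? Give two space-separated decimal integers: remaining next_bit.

Read 1: bits[0:5] width=5 -> value=17 (bin 10001); offset now 5 = byte 0 bit 5; 27 bits remain
Read 2: bits[5:12] width=7 -> value=13 (bin 0001101); offset now 12 = byte 1 bit 4; 20 bits remain
Read 3: bits[12:20] width=8 -> value=163 (bin 10100011); offset now 20 = byte 2 bit 4; 12 bits remain
Read 4: bits[20:28] width=8 -> value=65 (bin 01000001); offset now 28 = byte 3 bit 4; 4 bits remain

Answer: 4 1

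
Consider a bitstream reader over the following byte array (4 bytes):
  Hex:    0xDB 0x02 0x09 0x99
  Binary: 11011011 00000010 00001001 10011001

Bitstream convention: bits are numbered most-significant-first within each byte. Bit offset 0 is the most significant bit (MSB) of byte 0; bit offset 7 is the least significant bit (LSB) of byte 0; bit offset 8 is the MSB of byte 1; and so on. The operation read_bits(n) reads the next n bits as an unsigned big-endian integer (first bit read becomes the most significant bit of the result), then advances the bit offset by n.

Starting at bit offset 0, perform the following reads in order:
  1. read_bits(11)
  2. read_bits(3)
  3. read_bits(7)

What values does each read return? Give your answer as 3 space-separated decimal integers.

Read 1: bits[0:11] width=11 -> value=1752 (bin 11011011000); offset now 11 = byte 1 bit 3; 21 bits remain
Read 2: bits[11:14] width=3 -> value=0 (bin 000); offset now 14 = byte 1 bit 6; 18 bits remain
Read 3: bits[14:21] width=7 -> value=65 (bin 1000001); offset now 21 = byte 2 bit 5; 11 bits remain

Answer: 1752 0 65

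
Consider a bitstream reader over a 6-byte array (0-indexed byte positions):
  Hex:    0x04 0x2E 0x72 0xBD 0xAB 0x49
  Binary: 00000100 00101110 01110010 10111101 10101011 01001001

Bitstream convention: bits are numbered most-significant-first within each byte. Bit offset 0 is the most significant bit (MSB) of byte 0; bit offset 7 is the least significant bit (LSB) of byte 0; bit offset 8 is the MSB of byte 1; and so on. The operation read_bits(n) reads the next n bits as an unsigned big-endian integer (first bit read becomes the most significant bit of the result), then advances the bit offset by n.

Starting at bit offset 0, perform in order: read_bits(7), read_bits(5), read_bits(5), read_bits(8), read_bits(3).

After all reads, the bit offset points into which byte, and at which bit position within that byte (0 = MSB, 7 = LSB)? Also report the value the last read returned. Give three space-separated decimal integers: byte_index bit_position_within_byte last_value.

Answer: 3 4 3

Derivation:
Read 1: bits[0:7] width=7 -> value=2 (bin 0000010); offset now 7 = byte 0 bit 7; 41 bits remain
Read 2: bits[7:12] width=5 -> value=2 (bin 00010); offset now 12 = byte 1 bit 4; 36 bits remain
Read 3: bits[12:17] width=5 -> value=28 (bin 11100); offset now 17 = byte 2 bit 1; 31 bits remain
Read 4: bits[17:25] width=8 -> value=229 (bin 11100101); offset now 25 = byte 3 bit 1; 23 bits remain
Read 5: bits[25:28] width=3 -> value=3 (bin 011); offset now 28 = byte 3 bit 4; 20 bits remain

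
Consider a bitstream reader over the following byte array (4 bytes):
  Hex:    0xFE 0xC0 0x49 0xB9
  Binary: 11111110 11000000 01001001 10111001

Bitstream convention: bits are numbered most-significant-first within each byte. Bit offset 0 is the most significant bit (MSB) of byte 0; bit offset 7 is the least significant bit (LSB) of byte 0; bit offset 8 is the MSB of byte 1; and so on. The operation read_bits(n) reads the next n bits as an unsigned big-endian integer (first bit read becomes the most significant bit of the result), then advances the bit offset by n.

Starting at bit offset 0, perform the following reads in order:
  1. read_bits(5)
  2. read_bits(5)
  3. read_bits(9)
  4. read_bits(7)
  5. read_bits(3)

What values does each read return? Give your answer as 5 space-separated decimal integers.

Read 1: bits[0:5] width=5 -> value=31 (bin 11111); offset now 5 = byte 0 bit 5; 27 bits remain
Read 2: bits[5:10] width=5 -> value=27 (bin 11011); offset now 10 = byte 1 bit 2; 22 bits remain
Read 3: bits[10:19] width=9 -> value=2 (bin 000000010); offset now 19 = byte 2 bit 3; 13 bits remain
Read 4: bits[19:26] width=7 -> value=38 (bin 0100110); offset now 26 = byte 3 bit 2; 6 bits remain
Read 5: bits[26:29] width=3 -> value=7 (bin 111); offset now 29 = byte 3 bit 5; 3 bits remain

Answer: 31 27 2 38 7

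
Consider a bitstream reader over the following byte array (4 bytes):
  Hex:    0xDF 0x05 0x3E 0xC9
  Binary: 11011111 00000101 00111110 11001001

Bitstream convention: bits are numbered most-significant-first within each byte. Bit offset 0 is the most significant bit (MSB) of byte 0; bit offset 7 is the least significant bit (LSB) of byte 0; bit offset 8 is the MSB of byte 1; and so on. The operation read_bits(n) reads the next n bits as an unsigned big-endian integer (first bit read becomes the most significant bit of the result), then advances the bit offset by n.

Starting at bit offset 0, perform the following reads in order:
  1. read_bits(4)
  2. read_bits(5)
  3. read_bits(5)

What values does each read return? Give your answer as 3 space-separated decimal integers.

Answer: 13 30 1

Derivation:
Read 1: bits[0:4] width=4 -> value=13 (bin 1101); offset now 4 = byte 0 bit 4; 28 bits remain
Read 2: bits[4:9] width=5 -> value=30 (bin 11110); offset now 9 = byte 1 bit 1; 23 bits remain
Read 3: bits[9:14] width=5 -> value=1 (bin 00001); offset now 14 = byte 1 bit 6; 18 bits remain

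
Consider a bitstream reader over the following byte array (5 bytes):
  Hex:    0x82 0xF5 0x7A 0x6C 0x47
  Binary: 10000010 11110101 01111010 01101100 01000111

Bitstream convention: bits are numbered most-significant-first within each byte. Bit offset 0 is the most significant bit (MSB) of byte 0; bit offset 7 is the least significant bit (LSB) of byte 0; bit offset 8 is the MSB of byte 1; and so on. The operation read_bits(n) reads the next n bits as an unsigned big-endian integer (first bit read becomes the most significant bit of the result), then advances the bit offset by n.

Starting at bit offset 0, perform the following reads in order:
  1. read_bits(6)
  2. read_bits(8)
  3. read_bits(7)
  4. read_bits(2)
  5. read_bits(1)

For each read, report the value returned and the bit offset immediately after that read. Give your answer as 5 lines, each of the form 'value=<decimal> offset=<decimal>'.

Read 1: bits[0:6] width=6 -> value=32 (bin 100000); offset now 6 = byte 0 bit 6; 34 bits remain
Read 2: bits[6:14] width=8 -> value=189 (bin 10111101); offset now 14 = byte 1 bit 6; 26 bits remain
Read 3: bits[14:21] width=7 -> value=47 (bin 0101111); offset now 21 = byte 2 bit 5; 19 bits remain
Read 4: bits[21:23] width=2 -> value=1 (bin 01); offset now 23 = byte 2 bit 7; 17 bits remain
Read 5: bits[23:24] width=1 -> value=0 (bin 0); offset now 24 = byte 3 bit 0; 16 bits remain

Answer: value=32 offset=6
value=189 offset=14
value=47 offset=21
value=1 offset=23
value=0 offset=24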